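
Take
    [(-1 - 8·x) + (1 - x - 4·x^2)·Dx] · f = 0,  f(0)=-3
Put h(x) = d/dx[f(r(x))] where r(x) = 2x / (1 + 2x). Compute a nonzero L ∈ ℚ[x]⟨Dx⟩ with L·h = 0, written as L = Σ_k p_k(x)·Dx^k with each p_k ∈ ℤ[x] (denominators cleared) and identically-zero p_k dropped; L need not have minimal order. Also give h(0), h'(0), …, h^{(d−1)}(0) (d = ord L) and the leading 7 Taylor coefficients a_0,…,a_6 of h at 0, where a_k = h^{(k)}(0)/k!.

f: a_k = -3, -3, -15, -27, -87, -195, -543, …
Change of var in L_f (x↦r) gives L₀.
h=h₀': d/dx-closure on L₀ ⇒ L.
L = (16 + 96·x + 960·x^2 + 1152·x^3) + (-1 - 22·x - 60·x^2 + 248·x^3 + 576·x^4)·Dx  (order 1).
h: a_k = -6, -96, 0, -3072, 7680, -92160, 387072, …
ICs: h(0) = -6.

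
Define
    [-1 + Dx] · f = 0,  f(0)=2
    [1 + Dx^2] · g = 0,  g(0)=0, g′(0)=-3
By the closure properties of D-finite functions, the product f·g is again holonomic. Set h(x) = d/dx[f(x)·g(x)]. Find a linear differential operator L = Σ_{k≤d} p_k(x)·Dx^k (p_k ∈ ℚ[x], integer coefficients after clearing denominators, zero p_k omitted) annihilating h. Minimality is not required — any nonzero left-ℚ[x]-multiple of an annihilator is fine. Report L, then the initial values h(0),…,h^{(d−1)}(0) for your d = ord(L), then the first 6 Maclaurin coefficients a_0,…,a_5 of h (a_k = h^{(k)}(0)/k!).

f: a_k = 2, 2, 1, 1/3, 1/12, 1/60, …
g: a_k = 0, -3, 0, 1/2, 0, -1/40, …
h₀=f·g: eliminate ⇒ L₀, order ≤ 1·2.
h₀' ⇒ L via d/dx closure of L₀.
L = 2 - 2·Dx + Dx^2  (order 2).
h: a_k = -6, -12, -6, 0, 1, 2/5, …
ICs: h(0) = -6, h′(0) = -12.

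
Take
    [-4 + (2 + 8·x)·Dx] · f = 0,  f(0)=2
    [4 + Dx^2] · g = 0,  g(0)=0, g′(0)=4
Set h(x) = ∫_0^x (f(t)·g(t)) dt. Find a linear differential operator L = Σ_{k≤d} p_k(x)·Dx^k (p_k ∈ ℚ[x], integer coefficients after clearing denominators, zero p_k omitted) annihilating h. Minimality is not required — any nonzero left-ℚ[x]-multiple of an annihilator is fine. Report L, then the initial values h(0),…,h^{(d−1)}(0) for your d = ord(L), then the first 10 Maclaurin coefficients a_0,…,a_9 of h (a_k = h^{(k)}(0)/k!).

f: a_k = 2, 4, -4, 8, -20, 56, -168, 528, -1716, 5720, …
g: a_k = 0, 4, 0, -8/3, 0, 8/15, 0, -16/315, 0, 8/2835, …
L₀ := L_f ⊗_s L_g (sym. prod.), ord ≤ 2.
h=∫₀ˣh₀: take L = L₀·Dx.
L = (16 + 32·x + 64·x^2)·Dx + (-4 - 16·x)·Dx^2 + (1 + 8·x + 16·x^2)·Dx^3  (order 3).
h: a_k = 0, 0, 4, 16/3, -16/3, 64/15, -512/45, 1024/35, -24448/315, 123904/567, …
ICs: h(0) = 0, h′(0) = 0, h′′(0) = 8.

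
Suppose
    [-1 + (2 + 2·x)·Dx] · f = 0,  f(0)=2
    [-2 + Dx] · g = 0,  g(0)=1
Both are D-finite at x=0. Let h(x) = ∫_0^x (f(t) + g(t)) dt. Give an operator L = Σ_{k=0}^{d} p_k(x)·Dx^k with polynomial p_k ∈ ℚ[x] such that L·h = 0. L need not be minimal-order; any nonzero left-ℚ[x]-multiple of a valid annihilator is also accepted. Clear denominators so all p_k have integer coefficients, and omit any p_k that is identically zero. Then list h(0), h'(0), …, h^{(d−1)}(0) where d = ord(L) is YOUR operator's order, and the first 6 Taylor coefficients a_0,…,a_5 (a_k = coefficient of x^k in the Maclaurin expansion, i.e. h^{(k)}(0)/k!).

f: a_k = 2, 1, -1/4, 1/8, -5/64, 7/128, …
g: a_k = 1, 2, 2, 4/3, 2/3, 4/15, …
h₀=f+g: left-lcm gives L₀, ord ≤ 2.
Integrate: L := L₀·Dx.
L = (10 + 8·x)·Dx + (-17 - 32·x - 16·x^2)·Dx^2 + (6 + 14·x + 8·x^2)·Dx^3  (order 3).
h: a_k = 0, 3, 3/2, 7/12, 35/96, 113/960, …
ICs: h(0) = 0, h′(0) = 3, h′′(0) = 3.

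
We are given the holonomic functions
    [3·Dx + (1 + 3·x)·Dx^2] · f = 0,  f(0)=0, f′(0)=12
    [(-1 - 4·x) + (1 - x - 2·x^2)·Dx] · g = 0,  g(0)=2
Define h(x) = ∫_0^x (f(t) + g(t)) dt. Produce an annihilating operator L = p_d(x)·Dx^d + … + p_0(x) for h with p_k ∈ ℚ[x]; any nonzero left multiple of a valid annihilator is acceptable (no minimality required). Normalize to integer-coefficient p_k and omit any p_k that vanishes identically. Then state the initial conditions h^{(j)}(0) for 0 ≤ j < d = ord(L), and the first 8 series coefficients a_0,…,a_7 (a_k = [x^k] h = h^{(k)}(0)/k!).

f: a_k = 0, 12, -18, 36, -81, 972/5, -486, 8748/7, …
g: a_k = 2, 2, 6, 10, 22, 42, 86, 170, …
f+g: L₀ = lclm(L_f,L_g), ord ≤ 2+1.
h=∫₀ˣh₀: take L = L₀·Dx.
L = (-66 - 270·x - 576·x^2 - 336·x^3 - 288·x^4)·Dx^2 + (-4 - 96·x - 492·x^2 - 832·x^3 - 696·x^4 - 480·x^5)·Dx^3 + (3 + 19·x + 25·x^2 - 39·x^3 - 116·x^4 - 164·x^5 - 96·x^6)·Dx^4  (order 4).
h: a_k = 0, 2, 7, -4, 23/2, -59/5, 197/5, -400/7, …
ICs: h(0) = 0, h′(0) = 2, h′′(0) = 14, h′′′(0) = -24.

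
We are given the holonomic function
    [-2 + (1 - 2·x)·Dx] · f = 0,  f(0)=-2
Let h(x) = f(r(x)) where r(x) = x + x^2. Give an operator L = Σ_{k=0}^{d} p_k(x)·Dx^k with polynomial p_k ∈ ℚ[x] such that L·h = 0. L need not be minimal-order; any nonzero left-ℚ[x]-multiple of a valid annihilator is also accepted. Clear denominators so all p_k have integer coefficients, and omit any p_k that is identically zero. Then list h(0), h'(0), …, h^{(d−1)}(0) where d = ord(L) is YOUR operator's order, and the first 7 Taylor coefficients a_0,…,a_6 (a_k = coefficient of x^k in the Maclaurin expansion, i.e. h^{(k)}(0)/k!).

L = (2 + 4·x) + (-1 + 2·x + 2·x^2)·Dx  (order 1).
h: a_k = -2, -4, -12, -32, -88, -240, -656, …
ICs: h(0) = -2.

f: a_k = -2, -4, -8, -16, -32, -64, -128, …
Substitute x→r, Dx→(1/r')Dx; clear ⇒ L₀.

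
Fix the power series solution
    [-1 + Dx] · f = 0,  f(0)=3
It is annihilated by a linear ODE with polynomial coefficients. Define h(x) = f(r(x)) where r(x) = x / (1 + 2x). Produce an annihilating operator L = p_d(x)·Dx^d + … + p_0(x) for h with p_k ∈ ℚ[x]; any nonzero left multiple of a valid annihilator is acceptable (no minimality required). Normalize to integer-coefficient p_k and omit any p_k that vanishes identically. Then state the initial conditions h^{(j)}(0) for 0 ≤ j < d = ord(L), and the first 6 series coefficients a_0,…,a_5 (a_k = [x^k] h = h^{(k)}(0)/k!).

L = -1 + (1 + 4·x + 4·x^2)·Dx  (order 1).
h: a_k = 3, 3, -9/2, 13/2, -71/8, 441/40, …
ICs: h(0) = 3.

f: a_k = 3, 3, 3/2, 1/2, 1/8, 1/40, …
Change of var in L_f (x↦r) gives L₀.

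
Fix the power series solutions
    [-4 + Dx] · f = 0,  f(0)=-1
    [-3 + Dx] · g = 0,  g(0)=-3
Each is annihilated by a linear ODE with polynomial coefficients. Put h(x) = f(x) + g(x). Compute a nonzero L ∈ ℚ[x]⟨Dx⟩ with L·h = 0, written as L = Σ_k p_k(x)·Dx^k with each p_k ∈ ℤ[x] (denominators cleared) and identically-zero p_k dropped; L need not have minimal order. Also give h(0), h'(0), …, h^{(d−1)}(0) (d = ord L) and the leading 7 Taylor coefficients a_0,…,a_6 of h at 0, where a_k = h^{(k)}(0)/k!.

f: a_k = -1, -4, -8, -32/3, -32/3, -128/15, -256/45, …
g: a_k = -3, -9, -27/2, -27/2, -81/8, -243/40, -243/80, …
f+g: L₀ = lclm(L_f,L_g), ord ≤ 1+1.
L = 12 - 7·Dx + Dx^2  (order 2).
h: a_k = -4, -13, -43/2, -145/6, -499/24, -1753/120, -6283/720, …
ICs: h(0) = -4, h′(0) = -13.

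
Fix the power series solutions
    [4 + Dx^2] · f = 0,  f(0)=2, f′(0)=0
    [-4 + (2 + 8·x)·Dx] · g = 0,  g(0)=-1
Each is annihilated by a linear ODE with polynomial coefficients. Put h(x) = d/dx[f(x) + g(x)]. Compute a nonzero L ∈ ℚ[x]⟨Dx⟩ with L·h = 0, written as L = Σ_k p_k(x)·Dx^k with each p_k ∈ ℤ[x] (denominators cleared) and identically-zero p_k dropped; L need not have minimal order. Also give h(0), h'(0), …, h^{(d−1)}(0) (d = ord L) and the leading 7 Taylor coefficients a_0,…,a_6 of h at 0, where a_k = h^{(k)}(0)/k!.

f: a_k = 2, 0, -4, 0, 4/3, 0, -8/45, …
g: a_k = -1, -2, 2, -4, 10, -28, 84, …
L₀ := lclm(L_f,L_g); ord L₀ ≤ 2+1.
h₀' ⇒ L via d/dx closure of L₀.
L = (-32 - 16·x - 32·x^2) + (-4 - 24·x - 48·x^2 - 64·x^3)·Dx + (-8 - 4·x - 8·x^2)·Dx^2 + (-1 - 6·x - 12·x^2 - 16·x^3)·Dx^3  (order 3).
h: a_k = -2, -4, -12, 136/3, -140, 7544/15, -1848, …
ICs: h(0) = -2, h′(0) = -4, h′′(0) = -24.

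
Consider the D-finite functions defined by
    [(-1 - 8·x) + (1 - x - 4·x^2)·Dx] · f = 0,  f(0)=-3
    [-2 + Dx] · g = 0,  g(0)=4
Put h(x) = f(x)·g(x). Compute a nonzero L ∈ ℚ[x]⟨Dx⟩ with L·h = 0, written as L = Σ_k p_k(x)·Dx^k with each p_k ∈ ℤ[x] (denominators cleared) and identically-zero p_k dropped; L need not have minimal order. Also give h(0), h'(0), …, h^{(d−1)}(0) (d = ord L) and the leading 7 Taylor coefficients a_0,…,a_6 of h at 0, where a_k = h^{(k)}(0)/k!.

f: a_k = -3, -3, -15, -27, -87, -195, -543, …
g: a_k = 4, 8, 8, 16/3, 8/3, 16/15, 16/45, …
L₀ := L_f ⊗_s L_g (sym. prod.), ord ≤ 1.
L = (3 + 6·x - 8·x^2) + (-1 + x + 4·x^2)·Dx  (order 1).
h: a_k = -12, -36, -108, -268, -708, -8916/5, -69244/15, …
ICs: h(0) = -12.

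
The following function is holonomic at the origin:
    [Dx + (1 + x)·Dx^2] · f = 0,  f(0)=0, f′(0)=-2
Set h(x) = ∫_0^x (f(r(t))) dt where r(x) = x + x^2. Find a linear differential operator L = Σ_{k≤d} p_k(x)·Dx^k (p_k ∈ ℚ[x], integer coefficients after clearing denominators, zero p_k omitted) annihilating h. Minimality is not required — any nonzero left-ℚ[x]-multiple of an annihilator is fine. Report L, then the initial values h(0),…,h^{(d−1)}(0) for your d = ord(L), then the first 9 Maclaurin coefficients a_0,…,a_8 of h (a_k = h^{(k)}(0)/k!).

f: a_k = 0, -2, 1, -2/3, 1/2, -2/5, 1/3, -2/7, 1/4, …
f∘r: x↦r, Dx↦Dx/r' in L_f ⇒ L₀.
∫: right-multiply L₀ by Dx.
L = (-1 + 2·x + 2·x^2)·Dx^2 + (1 + 3·x + 3·x^2 + 2·x^3)·Dx^3  (order 3).
h: a_k = 0, 0, -1, -1/3, 1/3, -1/10, -1/15, 2/21, -1/28, …
ICs: h(0) = 0, h′(0) = 0, h′′(0) = -2.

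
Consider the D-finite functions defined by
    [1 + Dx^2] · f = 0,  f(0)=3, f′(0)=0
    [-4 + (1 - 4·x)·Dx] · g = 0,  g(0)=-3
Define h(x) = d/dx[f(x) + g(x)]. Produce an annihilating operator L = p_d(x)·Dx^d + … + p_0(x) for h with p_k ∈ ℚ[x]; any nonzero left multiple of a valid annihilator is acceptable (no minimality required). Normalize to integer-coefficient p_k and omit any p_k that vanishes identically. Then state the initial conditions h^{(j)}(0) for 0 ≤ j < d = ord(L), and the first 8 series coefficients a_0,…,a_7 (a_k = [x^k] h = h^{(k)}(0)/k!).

L = (1544 - 64·x + 128·x^2) + (-97 + 396·x - 48·x^2 + 64·x^3)·Dx + (1544 - 64·x + 128·x^2)·Dx^2 + (-97 + 396·x - 48·x^2 + 64·x^3)·Dx^3  (order 3).
h: a_k = -12, -99, -576, -6143/2, -15360, -2949121/40, -344064, -2642411519/1680, …
ICs: h(0) = -12, h′(0) = -99, h′′(0) = -1152.

f: a_k = 3, 0, -3/2, 0, 1/8, 0, -1/240, 0, …
g: a_k = -3, -12, -48, -192, -768, -3072, -12288, -49152, …
f+g: L₀ = lclm(L_f,L_g), ord ≤ 2+1.
h₀' ⇒ L via d/dx closure of L₀.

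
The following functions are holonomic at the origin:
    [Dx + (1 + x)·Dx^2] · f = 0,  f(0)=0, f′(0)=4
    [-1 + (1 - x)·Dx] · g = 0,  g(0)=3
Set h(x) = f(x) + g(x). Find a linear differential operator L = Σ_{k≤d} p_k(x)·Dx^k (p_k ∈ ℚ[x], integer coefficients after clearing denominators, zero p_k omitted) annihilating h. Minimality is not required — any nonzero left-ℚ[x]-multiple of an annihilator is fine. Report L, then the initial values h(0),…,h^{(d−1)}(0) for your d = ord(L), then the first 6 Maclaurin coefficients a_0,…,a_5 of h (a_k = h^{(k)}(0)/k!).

f: a_k = 0, 4, -2, 4/3, -1, 4/5, …
g: a_k = 3, 3, 3, 3, 3, 3, …
Sum ⇒ L₀ = lclm(L_f,L_g) in ℚ(x)⟨Dx⟩.
L = (-10 - 2·x)·Dx + (-4 - 16·x - 4·x^2)·Dx^2 + (3 + x - 3·x^2 - x^3)·Dx^3  (order 3).
h: a_k = 3, 7, 1, 13/3, 2, 19/5, …
ICs: h(0) = 3, h′(0) = 7, h′′(0) = 2.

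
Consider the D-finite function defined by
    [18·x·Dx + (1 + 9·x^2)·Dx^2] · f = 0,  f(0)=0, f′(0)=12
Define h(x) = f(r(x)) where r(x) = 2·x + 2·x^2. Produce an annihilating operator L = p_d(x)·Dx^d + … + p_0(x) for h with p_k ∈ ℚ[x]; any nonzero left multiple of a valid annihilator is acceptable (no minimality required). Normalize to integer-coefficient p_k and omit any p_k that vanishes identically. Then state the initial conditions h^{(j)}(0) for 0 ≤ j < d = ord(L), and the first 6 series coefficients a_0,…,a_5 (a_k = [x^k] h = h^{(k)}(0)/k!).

L = (-2 + 72·x + 288·x^2 + 432·x^3 + 216·x^4)·Dx + (1 + 2·x + 36·x^2 + 144·x^3 + 180·x^4 + 72·x^5)·Dx^2  (order 2).
h: a_k = 0, 24, 24, -288, -864, 26784/5, …
ICs: h(0) = 0, h′(0) = 24.

f: a_k = 0, 12, 0, -36, 0, 972/5, …
h₀=f(r): pull back L_f along r ⇒ L₀.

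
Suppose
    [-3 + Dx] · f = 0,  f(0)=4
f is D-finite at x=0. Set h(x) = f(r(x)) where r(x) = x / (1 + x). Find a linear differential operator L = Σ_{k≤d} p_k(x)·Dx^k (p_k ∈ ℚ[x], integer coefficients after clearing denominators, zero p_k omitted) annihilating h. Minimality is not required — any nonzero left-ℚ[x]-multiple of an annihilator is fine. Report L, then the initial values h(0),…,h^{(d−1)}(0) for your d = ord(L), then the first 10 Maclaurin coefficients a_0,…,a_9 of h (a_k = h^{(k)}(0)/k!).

L = -3 + (1 + 2·x + x^2)·Dx  (order 1).
h: a_k = 4, 12, 6, -6, 3/2, 21/10, -69/20, 411/140, -1623/1120, -213/1120, …
ICs: h(0) = 4.

f: a_k = 4, 12, 18, 18, 27/2, 81/10, 81/20, 243/140, 729/1120, 243/1120, …
h₀=f(r): pull back L_f along r ⇒ L₀.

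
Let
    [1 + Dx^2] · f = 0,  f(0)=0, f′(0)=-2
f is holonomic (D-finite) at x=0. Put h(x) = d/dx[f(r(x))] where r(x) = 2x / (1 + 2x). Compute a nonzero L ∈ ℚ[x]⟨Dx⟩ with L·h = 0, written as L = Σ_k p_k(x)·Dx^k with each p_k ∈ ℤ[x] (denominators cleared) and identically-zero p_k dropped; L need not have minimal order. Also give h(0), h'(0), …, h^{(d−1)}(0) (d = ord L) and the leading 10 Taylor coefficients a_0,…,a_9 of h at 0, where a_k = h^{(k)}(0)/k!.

L = (28 + 96·x + 96·x^2) + (12 + 72·x + 144·x^2 + 96·x^3)·Dx + (1 + 8·x + 24·x^2 + 32·x^3 + 16·x^4)·Dx^2  (order 2).
h: a_k = -4, 16, -40, 64, -8/3, -480, 110896/45, -407296/45, 1793432/63, -5117920/63, …
ICs: h(0) = -4, h′(0) = 16.

f: a_k = 0, -2, 0, 1/3, 0, -1/60, 0, 1/2520, 0, -1/181440, …
Substitute x→r, Dx→(1/r')Dx; clear ⇒ L₀.
Derive L from L₀ (diff closure).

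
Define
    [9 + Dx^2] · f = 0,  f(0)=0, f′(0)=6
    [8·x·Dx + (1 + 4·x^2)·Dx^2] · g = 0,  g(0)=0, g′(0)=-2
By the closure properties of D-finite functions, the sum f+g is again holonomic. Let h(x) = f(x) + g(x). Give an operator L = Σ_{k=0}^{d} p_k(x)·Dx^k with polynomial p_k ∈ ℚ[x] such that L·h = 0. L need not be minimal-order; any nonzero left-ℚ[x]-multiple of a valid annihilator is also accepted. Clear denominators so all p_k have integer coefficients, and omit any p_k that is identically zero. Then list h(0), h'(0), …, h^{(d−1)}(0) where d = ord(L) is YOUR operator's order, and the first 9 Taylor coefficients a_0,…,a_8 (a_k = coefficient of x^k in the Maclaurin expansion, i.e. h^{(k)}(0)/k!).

L = (-2808·x + 19008·x^3 + 10368·x^5)·Dx + (9 + 1548·x^2 + 7344·x^4 + 5184·x^6)·Dx^2 + (-312·x + 2112·x^3 + 1152·x^5)·Dx^3 + (1 + 172·x^2 + 816·x^4 + 576·x^6)·Dx^4  (order 4).
h: a_k = 0, 4, 0, -19/3, 0, -47/20, 0, 4877/280, 0, …
ICs: h(0) = 0, h′(0) = 4, h′′(0) = 0, h′′′(0) = -38.

f: a_k = 0, 6, 0, -9, 0, 81/20, 0, -243/280, 0, …
g: a_k = 0, -2, 0, 8/3, 0, -32/5, 0, 128/7, 0, …
L₀ := lclm(L_f,L_g); ord L₀ ≤ 2+2.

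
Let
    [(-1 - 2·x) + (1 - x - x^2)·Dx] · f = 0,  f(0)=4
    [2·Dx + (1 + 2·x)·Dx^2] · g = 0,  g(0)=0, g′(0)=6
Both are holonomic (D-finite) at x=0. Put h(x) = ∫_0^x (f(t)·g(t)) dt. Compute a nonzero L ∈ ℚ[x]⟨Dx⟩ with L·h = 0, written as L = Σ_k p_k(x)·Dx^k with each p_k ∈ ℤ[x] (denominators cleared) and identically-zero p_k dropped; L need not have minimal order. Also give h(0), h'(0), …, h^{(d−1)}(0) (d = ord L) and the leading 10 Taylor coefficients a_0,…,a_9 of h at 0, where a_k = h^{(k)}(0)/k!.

f: a_k = 4, 4, 8, 12, 20, 32, 52, 84, 136, 220, …
g: a_k = 0, 6, -6, 8, -12, 96/5, -32, 384/7, -96, 512/3, …
h₀=f·g: eliminate ⇒ L₀, order ≤ 1·2.
∫: right-multiply L₀ by Dx.
L = (4 + 8·x)·Dx + (10·x + 10·x^2)·Dx^2 + (-1 - x + 3·x^2 + 2·x^3)·Dx^3  (order 3).
h: a_k = 0, 0, 12, 0, 14, 8/5, 352/15, 104/35, 1667/35, 208/105, …
ICs: h(0) = 0, h′(0) = 0, h′′(0) = 24.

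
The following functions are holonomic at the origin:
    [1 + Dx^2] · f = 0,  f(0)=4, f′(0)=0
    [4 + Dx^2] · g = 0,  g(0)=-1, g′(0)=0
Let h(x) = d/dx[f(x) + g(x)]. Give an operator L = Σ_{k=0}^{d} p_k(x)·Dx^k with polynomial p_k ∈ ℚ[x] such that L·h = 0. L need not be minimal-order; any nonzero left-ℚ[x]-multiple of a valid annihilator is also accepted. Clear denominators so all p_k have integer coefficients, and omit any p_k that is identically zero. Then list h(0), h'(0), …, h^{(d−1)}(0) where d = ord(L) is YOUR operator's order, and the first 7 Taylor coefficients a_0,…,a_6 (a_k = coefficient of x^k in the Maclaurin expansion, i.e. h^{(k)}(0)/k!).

f: a_k = 4, 0, -2, 0, 1/6, 0, -1/180, …
g: a_k = -1, 0, 2, 0, -2/3, 0, 4/45, …
Weyl lclm of L_f,L_g ⇒ L₀ (ord ≤ 4).
Differentiate: ansatz ord ≤ ord L₀ ⇒ L.
L = 4 + 5·Dx^2 + Dx^4  (order 4).
h: a_k = 0, 0, 0, -2, 0, 1/2, 0, …
ICs: h(0) = 0, h′(0) = 0, h′′(0) = 0, h′′′(0) = -12.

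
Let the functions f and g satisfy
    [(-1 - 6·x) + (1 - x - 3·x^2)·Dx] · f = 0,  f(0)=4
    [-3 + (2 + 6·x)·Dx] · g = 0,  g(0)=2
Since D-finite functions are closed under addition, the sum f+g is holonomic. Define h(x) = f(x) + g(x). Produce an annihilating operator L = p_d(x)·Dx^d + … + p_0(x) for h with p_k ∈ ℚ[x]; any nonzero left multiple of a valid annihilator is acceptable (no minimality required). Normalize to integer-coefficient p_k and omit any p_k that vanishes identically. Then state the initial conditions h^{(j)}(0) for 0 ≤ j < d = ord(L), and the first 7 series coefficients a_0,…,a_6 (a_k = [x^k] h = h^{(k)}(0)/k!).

L = (-57 - 297·x - 567·x^2 - 810·x^3) + (41 + 246·x + 891·x^2 + 1998·x^3 + 2025·x^4)·Dx + (2 - 38·x - 186·x^2 + 54·x^3 + 918·x^4 + 810·x^5)·Dx^2  (order 2).
h: a_k = 6, 7, 55/4, 251/8, 4459/64, 22181/128, 183347/512, …
ICs: h(0) = 6, h′(0) = 7.

f: a_k = 4, 4, 16, 28, 76, 160, 388, …
g: a_k = 2, 3, -9/4, 27/8, -405/64, 1701/128, -15309/512, …
L₀ := lclm(L_f,L_g); ord L₀ ≤ 1+1.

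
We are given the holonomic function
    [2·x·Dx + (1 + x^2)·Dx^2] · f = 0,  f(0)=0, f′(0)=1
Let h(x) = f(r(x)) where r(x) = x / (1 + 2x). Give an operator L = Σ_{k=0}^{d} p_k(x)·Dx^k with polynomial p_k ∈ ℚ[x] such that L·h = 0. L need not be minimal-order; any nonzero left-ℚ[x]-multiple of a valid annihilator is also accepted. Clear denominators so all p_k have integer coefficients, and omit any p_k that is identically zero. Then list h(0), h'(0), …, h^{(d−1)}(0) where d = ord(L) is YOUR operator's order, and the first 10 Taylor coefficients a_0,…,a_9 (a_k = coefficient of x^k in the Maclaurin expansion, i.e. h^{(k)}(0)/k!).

f: a_k = 0, 1, 0, -1/3, 0, 1/5, 0, -1/7, 0, 1/9, …
Substitute x→r, Dx→(1/r')Dx; clear ⇒ L₀.
L = (4 + 10·x)·Dx + (1 + 4·x + 5·x^2)·Dx^2  (order 2).
h: a_k = 0, 1, -2, 11/3, -6, 41/5, -22/3, -29/7, 42, -1199/9, …
ICs: h(0) = 0, h′(0) = 1.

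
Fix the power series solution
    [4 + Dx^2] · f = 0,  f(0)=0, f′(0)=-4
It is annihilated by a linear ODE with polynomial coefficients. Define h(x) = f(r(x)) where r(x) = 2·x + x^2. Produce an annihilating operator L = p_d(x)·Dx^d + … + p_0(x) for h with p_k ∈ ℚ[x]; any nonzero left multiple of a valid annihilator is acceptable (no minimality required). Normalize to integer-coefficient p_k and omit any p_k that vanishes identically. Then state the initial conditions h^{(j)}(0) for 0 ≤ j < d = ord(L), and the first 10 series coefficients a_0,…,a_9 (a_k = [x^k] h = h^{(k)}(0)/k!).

L = (16 + 48·x + 48·x^2 + 16·x^3) - Dx + (1 + x)·Dx^2  (order 2).
h: a_k = 0, -8, -4, 64/3, 32, -16/15, -40, -11392/315, 64/45, 77552/2835, …
ICs: h(0) = 0, h′(0) = -8.

f: a_k = 0, -4, 0, 8/3, 0, -8/15, 0, 16/315, 0, -8/2835, …
h₀=f(r): pull back L_f along r ⇒ L₀.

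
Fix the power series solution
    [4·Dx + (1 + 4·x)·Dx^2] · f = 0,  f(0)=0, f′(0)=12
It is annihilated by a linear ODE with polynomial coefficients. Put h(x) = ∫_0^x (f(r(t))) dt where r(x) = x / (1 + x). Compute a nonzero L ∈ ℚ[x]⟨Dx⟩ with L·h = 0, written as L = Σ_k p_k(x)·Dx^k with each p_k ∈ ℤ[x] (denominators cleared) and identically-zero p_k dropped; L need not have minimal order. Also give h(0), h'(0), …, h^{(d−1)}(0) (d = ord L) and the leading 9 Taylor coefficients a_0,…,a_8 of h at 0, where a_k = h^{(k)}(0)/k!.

f: a_k = 0, 12, -24, 64, -192, 3072/5, -2048, 49152/7, -24576, …
L₀ from L_f via x↦r, Dx↦r'^{-1}Dx.
Integrate: L := L₀·Dx.
L = (6 + 10·x)·Dx^2 + (1 + 6·x + 5·x^2)·Dx^3  (order 3).
h: a_k = 0, 0, 6, -12, 31, -468/5, 1562/5, -1116, 58593/14, …
ICs: h(0) = 0, h′(0) = 0, h′′(0) = 12.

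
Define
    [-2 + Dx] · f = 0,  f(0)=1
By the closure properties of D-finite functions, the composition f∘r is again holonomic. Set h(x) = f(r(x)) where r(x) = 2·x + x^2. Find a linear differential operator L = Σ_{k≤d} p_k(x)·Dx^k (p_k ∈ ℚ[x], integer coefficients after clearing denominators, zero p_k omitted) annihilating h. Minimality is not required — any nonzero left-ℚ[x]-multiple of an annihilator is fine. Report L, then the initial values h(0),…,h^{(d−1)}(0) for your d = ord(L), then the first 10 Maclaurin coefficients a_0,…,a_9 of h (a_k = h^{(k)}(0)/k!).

f: a_k = 1, 2, 2, 4/3, 2/3, 4/15, 4/45, 8/315, 2/315, 4/2835, …
h₀=f(r): pull back L_f along r ⇒ L₀.
L = (-4 - 4·x) + Dx  (order 1).
h: a_k = 1, 4, 10, 56/3, 86/3, 568/15, 1996/45, 2960/63, 14386/315, 116744/2835, …
ICs: h(0) = 1.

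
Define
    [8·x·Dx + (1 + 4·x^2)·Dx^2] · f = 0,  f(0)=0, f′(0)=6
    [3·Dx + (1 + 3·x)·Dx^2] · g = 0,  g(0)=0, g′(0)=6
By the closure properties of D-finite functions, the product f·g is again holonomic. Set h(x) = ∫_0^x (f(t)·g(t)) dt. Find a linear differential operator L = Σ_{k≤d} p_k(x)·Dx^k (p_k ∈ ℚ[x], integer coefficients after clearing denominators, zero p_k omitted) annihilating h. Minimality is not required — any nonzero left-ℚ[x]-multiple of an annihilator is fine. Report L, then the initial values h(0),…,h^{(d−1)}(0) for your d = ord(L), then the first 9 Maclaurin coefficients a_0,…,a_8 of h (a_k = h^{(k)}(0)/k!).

f: a_k = 0, 6, 0, -8, 0, 96/5, 0, -384/7, 0, …
g: a_k = 0, 6, -9, 18, -81/2, 486/5, -243, 4374/7, -6561/4, …
L₀ := L_f ⊗_s L_g (sym. prod.), ord ≤ 4.
Integrate: L := L₀·Dx.
L = (1632 + 8496·x + 23040·x^2 + 110016·x^3 + 207360·x^4 + 269568·x^5 + 82944·x^7)·Dx^2 + (418 + 6672·x + 44112·x^2 + 151488·x^3 + 393984·x^4 + 642816·x^5 + 725760·x^6 + 82944·x^7 + 290304·x^8)·Dx^3 + (204 + 1844·x + 12096·x^2 + 47408·x^3 + 122880·x^4 + 240192·x^5 + 331776·x^6 + 361728·x^7 + 82944·x^8 + 165888·x^9)·Dx^4 + (25 + 246·x + 1217·x^2 + 4128·x^3 + 10624·x^4 + 22080·x^5 + 34272·x^6 + 41472·x^7 + 43776·x^8 + 13824·x^9 + 20736·x^10)·Dx^5  (order 5).
h: a_k = 0, 0, 0, 12, -27/2, 12, -57/2, 396/5, -3267/20, …
ICs: h(0) = 0, h′(0) = 0, h′′(0) = 0, h′′′(0) = 72, h′′′′(0) = -324.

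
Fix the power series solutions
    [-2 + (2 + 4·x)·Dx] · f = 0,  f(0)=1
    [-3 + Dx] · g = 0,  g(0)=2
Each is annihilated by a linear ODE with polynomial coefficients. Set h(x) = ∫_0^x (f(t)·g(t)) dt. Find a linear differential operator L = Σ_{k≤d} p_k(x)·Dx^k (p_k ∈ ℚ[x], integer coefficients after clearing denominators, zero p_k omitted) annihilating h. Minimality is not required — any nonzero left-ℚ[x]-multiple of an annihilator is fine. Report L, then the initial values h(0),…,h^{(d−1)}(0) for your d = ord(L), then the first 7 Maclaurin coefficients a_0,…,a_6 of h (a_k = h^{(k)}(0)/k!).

f: a_k = 1, 1, -1/2, 1/2, -5/8, 7/8, -21/16, …
g: a_k = 2, 6, 9, 9, 27/4, 81/20, 81/40, …
h₀=f·g: eliminate ⇒ L₀, order ≤ 1·1.
h=∫h₀ ⇒ L = L₀·Dx.
L = (-4 - 6·x)·Dx + (1 + 2·x)·Dx^2  (order 2).
h: a_k = 0, 2, 4, 14/3, 4, 13/5, 22/15, …
ICs: h(0) = 0, h′(0) = 2.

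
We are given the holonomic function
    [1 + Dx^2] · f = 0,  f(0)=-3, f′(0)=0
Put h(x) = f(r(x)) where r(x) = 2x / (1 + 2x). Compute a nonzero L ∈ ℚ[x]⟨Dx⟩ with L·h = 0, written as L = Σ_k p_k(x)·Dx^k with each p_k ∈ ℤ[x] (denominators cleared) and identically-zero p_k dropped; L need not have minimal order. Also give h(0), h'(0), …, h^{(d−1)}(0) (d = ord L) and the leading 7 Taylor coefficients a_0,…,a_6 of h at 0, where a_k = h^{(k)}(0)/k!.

f: a_k = -3, 0, 3/2, 0, -1/8, 0, 1/240, …
Substitute x→r, Dx→(1/r')Dx; clear ⇒ L₀.
L = 4 + (4 + 24·x + 48·x^2 + 32·x^3)·Dx + (1 + 8·x + 24·x^2 + 32·x^3 + 16·x^4)·Dx^2  (order 2).
h: a_k = -3, 0, 6, -24, 70, -176, 6004/15, …
ICs: h(0) = -3, h′(0) = 0.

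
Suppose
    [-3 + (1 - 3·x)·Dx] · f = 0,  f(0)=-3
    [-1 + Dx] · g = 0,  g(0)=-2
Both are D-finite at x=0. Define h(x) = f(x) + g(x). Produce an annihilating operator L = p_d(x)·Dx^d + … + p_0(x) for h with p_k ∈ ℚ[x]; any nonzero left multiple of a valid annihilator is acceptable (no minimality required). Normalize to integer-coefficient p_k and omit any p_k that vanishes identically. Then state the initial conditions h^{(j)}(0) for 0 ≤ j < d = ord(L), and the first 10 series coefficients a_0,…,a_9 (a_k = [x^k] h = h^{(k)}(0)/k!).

L = (-15 - 9·x) + (17 + 6·x - 9·x^2)·Dx + (-2 + 3·x + 9·x^2)·Dx^2  (order 2).
h: a_k = -5, -11, -28, -244/3, -2917/12, -43741/60, -787321/360, -16533721/2520, -396809281/20160, -10713850561/181440, …
ICs: h(0) = -5, h′(0) = -11.

f: a_k = -3, -9, -27, -81, -243, -729, -2187, -6561, -19683, -59049, …
g: a_k = -2, -2, -1, -1/3, -1/12, -1/60, -1/360, -1/2520, -1/20160, -1/181440, …
f+g: L₀ = lclm(L_f,L_g), ord ≤ 1+1.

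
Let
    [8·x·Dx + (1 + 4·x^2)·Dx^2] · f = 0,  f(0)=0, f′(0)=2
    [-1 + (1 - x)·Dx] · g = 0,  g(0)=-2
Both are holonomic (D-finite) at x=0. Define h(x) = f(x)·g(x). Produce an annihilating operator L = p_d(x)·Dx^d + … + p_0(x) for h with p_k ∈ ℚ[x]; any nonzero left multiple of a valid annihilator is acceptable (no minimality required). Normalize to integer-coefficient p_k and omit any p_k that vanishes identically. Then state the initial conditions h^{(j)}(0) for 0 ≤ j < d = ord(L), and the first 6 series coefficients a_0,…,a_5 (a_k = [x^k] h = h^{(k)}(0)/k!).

f: a_k = 0, 2, 0, -8/3, 0, 32/5, …
g: a_k = -2, -2, -2, -2, -2, -2, …
Product ⇒ symmetric product L₀, ord ≤ 2.
L = 8·x + (2 - 8·x + 16·x^2)·Dx + (-1 + x - 4·x^2 + 4·x^3)·Dx^2  (order 2).
h: a_k = 0, -4, -4, 4/3, 4/3, -172/15, …
ICs: h(0) = 0, h′(0) = -4.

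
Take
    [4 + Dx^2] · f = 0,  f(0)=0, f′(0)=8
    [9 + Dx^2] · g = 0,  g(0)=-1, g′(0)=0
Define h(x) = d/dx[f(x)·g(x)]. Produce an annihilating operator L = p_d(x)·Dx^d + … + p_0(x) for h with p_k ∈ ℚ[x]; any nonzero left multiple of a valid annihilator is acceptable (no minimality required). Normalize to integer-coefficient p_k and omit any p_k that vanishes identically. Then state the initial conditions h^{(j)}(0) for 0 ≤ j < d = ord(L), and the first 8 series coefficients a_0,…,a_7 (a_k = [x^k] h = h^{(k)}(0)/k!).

L = 25 + 26·Dx^2 + Dx^4  (order 4).
h: a_k = -8, 0, 124, 0, -781/3, 0, 19531/90, 0, …
ICs: h(0) = -8, h′(0) = 0, h′′(0) = 248, h′′′(0) = 0.

f: a_k = 0, 8, 0, -16/3, 0, 16/15, 0, -32/315, …
g: a_k = -1, 0, 9/2, 0, -27/8, 0, 81/80, 0, …
Sym-product of L_f,L_g gives L₀ (≤ ord 4).
h=h₀': d/dx-closure on L₀ ⇒ L.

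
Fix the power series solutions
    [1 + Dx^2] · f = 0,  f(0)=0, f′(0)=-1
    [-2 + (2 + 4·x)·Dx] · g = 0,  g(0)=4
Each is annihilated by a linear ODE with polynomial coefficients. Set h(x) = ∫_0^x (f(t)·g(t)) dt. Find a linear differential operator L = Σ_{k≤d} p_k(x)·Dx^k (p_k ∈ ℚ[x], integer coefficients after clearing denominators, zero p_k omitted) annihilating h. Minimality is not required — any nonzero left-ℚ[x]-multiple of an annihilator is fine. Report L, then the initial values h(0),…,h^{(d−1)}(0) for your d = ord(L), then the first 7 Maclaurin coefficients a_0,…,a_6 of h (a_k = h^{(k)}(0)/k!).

L = (4 + 4·x + 4·x^2)·Dx + (-2 - 4·x)·Dx^2 + (1 + 4·x + 4·x^2)·Dx^3  (order 3).
h: a_k = 0, 0, -2, -4/3, 2/3, -4/15, 16/45, …
ICs: h(0) = 0, h′(0) = 0, h′′(0) = -4.

f: a_k = 0, -1, 0, 1/6, 0, -1/120, 0, …
g: a_k = 4, 4, -2, 2, -5/2, 7/2, -21/4, …
Sym-product of L_f,L_g gives L₀ (≤ ord 2).
∫: right-multiply L₀ by Dx.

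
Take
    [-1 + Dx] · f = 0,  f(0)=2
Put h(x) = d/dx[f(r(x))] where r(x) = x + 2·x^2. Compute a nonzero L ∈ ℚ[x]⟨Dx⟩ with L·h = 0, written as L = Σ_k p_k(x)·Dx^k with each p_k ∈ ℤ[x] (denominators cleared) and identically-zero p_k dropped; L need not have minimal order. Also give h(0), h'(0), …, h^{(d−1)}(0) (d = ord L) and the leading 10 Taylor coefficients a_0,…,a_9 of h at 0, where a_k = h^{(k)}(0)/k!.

f: a_k = 2, 2, 1, 1/3, 1/12, 1/60, 1/360, 1/2520, 1/20160, 1/181440, …
h₀=f(r): pull back L_f along r ⇒ L₀.
Derive L from L₀ (diff closure).
L = (5 + 8·x + 16·x^2) + (-1 - 4·x)·Dx  (order 1).
h: a_k = 2, 10, 13, 73/3, 281/12, 1741/60, 1697/72, 57233/2520, 328753/20160, 2389141/181440, …
ICs: h(0) = 2.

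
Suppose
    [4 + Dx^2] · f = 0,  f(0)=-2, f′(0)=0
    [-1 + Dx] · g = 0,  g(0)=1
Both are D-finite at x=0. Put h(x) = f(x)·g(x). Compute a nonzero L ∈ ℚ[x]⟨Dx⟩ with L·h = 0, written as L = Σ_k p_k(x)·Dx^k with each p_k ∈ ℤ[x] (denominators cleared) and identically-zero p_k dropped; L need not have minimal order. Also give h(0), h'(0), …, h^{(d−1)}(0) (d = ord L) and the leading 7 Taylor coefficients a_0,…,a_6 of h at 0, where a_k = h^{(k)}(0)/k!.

f: a_k = -2, 0, 4, 0, -4/3, 0, 8/45, …
g: a_k = 1, 1, 1/2, 1/6, 1/24, 1/120, 1/720, …
f·g: L₀ = L_f ⊗_s L_g, ord ≤ 2·1.
L = 5 - 2·Dx + Dx^2  (order 2).
h: a_k = -2, -2, 3, 11/3, 7/12, -41/60, -13/40, …
ICs: h(0) = -2, h′(0) = -2.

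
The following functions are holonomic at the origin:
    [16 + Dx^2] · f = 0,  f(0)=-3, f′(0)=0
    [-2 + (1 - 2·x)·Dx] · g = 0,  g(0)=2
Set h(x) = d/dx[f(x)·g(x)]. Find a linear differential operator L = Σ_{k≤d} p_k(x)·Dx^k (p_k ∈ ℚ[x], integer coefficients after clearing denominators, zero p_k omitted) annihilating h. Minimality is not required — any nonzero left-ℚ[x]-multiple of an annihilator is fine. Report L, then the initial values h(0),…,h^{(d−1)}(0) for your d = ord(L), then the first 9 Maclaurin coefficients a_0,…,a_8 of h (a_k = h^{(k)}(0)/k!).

f: a_k = -3, 0, 24, 0, -32, 0, 256/15, 0, -512/105, …
g: a_k = 2, 4, 8, 16, 32, 64, 128, 256, 512, …
Product ⇒ symmetric product L₀, ord ≤ 2.
Differentiate: ansatz ord ≤ ord L₀ ⇒ L.
L = (8 - 64·x + 64·x^2) + (-4 + 8·x)·Dx + (1 - 4·x + 4·x^2)·Dx^2  (order 2).
h: a_k = -12, 48, 144, 128, 320, 4864/5, 34048/15, 536576/105, 402432/35, …
ICs: h(0) = -12, h′(0) = 48.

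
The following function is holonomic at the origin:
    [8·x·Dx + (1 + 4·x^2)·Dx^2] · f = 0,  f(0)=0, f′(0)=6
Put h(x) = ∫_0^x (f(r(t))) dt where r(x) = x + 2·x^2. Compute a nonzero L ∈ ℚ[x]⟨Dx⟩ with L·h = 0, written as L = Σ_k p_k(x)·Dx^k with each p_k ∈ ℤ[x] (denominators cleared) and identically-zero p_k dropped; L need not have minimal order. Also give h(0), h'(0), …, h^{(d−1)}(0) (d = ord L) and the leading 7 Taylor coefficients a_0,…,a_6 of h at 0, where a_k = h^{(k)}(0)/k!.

f: a_k = 0, 6, 0, -8, 0, 96/5, 0, …
h₀=f(r): pull back L_f along r ⇒ L₀.
h=∫h₀ ⇒ L = L₀·Dx.
L = (-4 + 8·x + 64·x^2 + 192·x^3 + 192·x^4)·Dx^2 + (1 + 4·x + 4·x^2 + 32·x^3 + 80·x^4 + 64·x^5)·Dx^3  (order 3).
h: a_k = 0, 0, 3, 4, -2, -48/5, -64/5, …
ICs: h(0) = 0, h′(0) = 0, h′′(0) = 6.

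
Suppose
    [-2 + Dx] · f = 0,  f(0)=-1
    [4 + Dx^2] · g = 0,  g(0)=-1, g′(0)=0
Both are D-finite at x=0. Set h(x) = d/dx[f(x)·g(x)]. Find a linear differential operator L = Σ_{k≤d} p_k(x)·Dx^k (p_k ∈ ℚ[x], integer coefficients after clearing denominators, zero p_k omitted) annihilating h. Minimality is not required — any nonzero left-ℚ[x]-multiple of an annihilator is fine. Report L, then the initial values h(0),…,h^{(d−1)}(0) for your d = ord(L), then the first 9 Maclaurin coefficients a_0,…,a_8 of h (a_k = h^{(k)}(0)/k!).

L = 8 - 4·Dx + Dx^2  (order 2).
h: a_k = 2, 0, -8, -32/3, -16/3, 0, 64/45, 256/315, 64/315, …
ICs: h(0) = 2, h′(0) = 0.

f: a_k = -1, -2, -2, -4/3, -2/3, -4/15, -4/45, -8/315, -2/315, …
g: a_k = -1, 0, 2, 0, -2/3, 0, 4/45, 0, -2/315, …
L₀ := L_f ⊗_s L_g (sym. prod.), ord ≤ 2.
Differentiate: ansatz ord ≤ ord L₀ ⇒ L.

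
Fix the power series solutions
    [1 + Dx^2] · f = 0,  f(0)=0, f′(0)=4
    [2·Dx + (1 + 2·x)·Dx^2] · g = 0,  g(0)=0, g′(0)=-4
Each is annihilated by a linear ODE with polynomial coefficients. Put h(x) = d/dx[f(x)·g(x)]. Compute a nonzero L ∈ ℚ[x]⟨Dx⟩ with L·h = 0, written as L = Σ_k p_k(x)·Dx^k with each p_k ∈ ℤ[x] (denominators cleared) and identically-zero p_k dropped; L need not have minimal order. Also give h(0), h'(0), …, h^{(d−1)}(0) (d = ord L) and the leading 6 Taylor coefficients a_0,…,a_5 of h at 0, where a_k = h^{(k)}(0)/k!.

L = (-52 - 31·x - 87·x^2 - 96·x^3 - 8·x^4 + 48·x^5 + 16·x^6) + (-33 - 98·x - 80·x^2 + 80·x^4 + 32·x^5)·Dx + (-55 - 46·x - 110·x^2 - 96·x^3 + 32·x^4 + 96·x^5 + 32·x^6)·Dx^2 + (-33 - 98·x - 80·x^2 + 80·x^4 + 32·x^5)·Dx^3 + (-3 - 15·x - 23·x^2 + 40·x^4 + 48·x^5 + 16·x^6)·Dx^4  (order 4).
h: a_k = 0, -32, 48, -224/3, 440/3, -860/3, …
ICs: h(0) = 0, h′(0) = -32, h′′(0) = 96, h′′′(0) = -448.

f: a_k = 0, 4, 0, -2/3, 0, 1/30, …
g: a_k = 0, -4, 4, -16/3, 8, -64/5, …
Product ⇒ symmetric product L₀, ord ≤ 4.
h₀' ⇒ L via d/dx closure of L₀.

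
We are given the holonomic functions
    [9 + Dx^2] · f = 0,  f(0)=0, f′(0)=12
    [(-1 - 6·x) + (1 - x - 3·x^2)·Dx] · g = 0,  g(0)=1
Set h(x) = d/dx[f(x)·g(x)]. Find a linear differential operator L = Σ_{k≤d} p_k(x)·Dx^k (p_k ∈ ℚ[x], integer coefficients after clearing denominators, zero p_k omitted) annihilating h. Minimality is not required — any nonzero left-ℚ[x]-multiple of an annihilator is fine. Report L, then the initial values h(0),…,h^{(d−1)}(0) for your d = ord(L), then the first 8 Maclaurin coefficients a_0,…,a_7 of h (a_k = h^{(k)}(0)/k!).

f: a_k = 0, 12, 0, -18, 0, 81/10, 0, -243/140, …
g: a_k = 1, 1, 4, 7, 19, 40, 97, 217, …
Sym-product of L_f,L_g gives L₀ (≤ ord 2).
Derive L from L₀ (diff closure).
L = (-15 - 54·x - 135·x^2 + 162·x^3 + 243·x^4) + (6·x + 54·x^2 + 108·x^3)·Dx + (1 - 4·x - 9·x^2 + 18·x^3 + 27·x^4)·Dx^2  (order 2).
h: a_k = 12, 24, 90, 264, 1641/2, 10863/5, 119373/20, 108582/7, …
ICs: h(0) = 12, h′(0) = 24.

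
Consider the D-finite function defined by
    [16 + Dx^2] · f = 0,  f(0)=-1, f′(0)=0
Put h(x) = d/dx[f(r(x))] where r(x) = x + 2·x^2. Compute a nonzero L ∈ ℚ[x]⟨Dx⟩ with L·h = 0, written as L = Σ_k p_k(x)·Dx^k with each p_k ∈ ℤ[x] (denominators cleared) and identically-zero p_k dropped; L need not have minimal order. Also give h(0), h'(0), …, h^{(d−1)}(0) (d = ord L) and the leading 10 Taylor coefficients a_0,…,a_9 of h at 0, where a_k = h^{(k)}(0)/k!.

L = (64 + 256·x + 1536·x^2 + 4096·x^3 + 4096·x^4) + (-12 - 48·x)·Dx + (1 + 8·x + 16·x^2)·Dx^2  (order 2).
h: a_k = 0, 16, 96, 256/3, -1280/3, -22528/15, -28672/15, 425984/315, 278528/35, 33554432/2835, …
ICs: h(0) = 0, h′(0) = 16.

f: a_k = -1, 0, 8, 0, -32/3, 0, 256/45, 0, -512/315, 0, …
Substitute x→r, Dx→(1/r')Dx; clear ⇒ L₀.
Differentiate: ansatz ord ≤ ord L₀ ⇒ L.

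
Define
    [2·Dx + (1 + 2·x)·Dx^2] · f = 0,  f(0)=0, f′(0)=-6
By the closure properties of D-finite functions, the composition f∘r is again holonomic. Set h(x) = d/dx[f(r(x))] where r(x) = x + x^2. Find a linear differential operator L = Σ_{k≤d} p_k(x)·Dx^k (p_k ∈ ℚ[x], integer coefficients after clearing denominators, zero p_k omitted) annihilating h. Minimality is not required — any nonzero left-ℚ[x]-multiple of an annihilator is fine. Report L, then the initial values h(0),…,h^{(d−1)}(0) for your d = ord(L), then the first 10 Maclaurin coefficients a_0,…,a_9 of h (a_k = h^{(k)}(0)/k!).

f: a_k = 0, -6, 6, -8, 12, -96/5, 32, -384/7, 96, -512/3, …
Substitute x→r, Dx→(1/r')Dx; clear ⇒ L₀.
Derive L from L₀ (diff closure).
L = (4·x + 4·x^2) + (1 + 4·x + 6·x^2 + 4·x^3)·Dx  (order 1).
h: a_k = -6, 0, 12, -24, 24, 0, -48, 96, -96, 0, …
ICs: h(0) = -6.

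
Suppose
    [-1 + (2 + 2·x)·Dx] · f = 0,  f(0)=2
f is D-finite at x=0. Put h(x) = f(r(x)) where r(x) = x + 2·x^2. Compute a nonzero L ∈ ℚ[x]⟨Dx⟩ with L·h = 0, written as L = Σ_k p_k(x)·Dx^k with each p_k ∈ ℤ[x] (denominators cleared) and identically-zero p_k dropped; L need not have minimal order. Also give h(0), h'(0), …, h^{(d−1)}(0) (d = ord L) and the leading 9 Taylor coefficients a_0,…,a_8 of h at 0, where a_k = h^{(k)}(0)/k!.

L = (-1 - 4·x) + (2 + 2·x + 4·x^2)·Dx  (order 1).
h: a_k = 2, 1, 7/4, -7/8, -21/64, 119/128, -189/512, -791/1024, 17843/16384, …
ICs: h(0) = 2.

f: a_k = 2, 1, -1/4, 1/8, -5/64, 7/128, -21/512, 33/1024, -429/16384, …
f∘r: x↦r, Dx↦Dx/r' in L_f ⇒ L₀.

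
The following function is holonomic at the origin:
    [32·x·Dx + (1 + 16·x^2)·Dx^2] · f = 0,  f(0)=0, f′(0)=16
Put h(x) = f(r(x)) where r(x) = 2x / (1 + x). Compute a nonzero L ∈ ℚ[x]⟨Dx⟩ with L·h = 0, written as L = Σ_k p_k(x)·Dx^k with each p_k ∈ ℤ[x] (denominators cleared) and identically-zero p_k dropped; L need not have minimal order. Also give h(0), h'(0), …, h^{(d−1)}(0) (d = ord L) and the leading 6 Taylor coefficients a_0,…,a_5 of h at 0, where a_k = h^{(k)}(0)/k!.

L = (2 + 130·x)·Dx + (1 + 2·x + 65·x^2)·Dx^2  (order 2).
h: a_k = 0, 32, -32, -1952/3, 2016, 110752/5, …
ICs: h(0) = 0, h′(0) = 32.

f: a_k = 0, 16, 0, -256/3, 0, 4096/5, …
Change of var in L_f (x↦r) gives L₀.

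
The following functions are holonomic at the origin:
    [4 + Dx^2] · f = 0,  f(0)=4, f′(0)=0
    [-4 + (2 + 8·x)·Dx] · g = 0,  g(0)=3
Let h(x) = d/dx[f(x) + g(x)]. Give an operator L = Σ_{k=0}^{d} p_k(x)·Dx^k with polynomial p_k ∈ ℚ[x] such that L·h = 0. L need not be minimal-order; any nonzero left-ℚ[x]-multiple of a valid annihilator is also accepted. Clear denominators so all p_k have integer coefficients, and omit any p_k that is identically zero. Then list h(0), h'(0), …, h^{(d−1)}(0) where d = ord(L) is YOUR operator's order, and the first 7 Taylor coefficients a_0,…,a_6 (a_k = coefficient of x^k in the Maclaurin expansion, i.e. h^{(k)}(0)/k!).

L = (-32 - 16·x - 32·x^2) + (-4 - 24·x - 48·x^2 - 64·x^3)·Dx + (-8 - 4·x - 8·x^2)·Dx^2 + (-1 - 6·x - 12·x^2 - 16·x^3)·Dx^3  (order 3).
h: a_k = 6, -28, 36, -328/3, 420, -22712/15, 5544, …
ICs: h(0) = 6, h′(0) = -28, h′′(0) = 72.

f: a_k = 4, 0, -8, 0, 8/3, 0, -16/45, …
g: a_k = 3, 6, -6, 12, -30, 84, -252, …
Sum ⇒ L₀ = lclm(L_f,L_g) in ℚ(x)⟨Dx⟩.
Derive L from L₀ (diff closure).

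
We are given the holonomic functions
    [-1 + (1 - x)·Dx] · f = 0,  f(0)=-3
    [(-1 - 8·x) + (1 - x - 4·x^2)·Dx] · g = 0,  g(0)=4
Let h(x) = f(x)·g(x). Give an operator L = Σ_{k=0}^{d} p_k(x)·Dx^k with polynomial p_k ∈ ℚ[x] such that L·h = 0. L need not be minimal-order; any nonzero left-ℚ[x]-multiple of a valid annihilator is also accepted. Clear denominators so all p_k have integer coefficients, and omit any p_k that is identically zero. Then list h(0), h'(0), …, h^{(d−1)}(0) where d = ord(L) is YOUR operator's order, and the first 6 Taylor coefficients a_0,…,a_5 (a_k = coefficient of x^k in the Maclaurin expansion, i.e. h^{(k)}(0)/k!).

f: a_k = -3, -3, -3, -3, -3, -3, …
g: a_k = 4, 4, 20, 36, 116, 260, …
L₀ := L_f ⊗_s L_g (sym. prod.), ord ≤ 1.
L = (-2 - 6·x + 12·x^2) + (1 - 2·x - 3·x^2 + 4·x^3)·Dx  (order 1).
h: a_k = -12, -24, -84, -192, -540, -1320, …
ICs: h(0) = -12.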